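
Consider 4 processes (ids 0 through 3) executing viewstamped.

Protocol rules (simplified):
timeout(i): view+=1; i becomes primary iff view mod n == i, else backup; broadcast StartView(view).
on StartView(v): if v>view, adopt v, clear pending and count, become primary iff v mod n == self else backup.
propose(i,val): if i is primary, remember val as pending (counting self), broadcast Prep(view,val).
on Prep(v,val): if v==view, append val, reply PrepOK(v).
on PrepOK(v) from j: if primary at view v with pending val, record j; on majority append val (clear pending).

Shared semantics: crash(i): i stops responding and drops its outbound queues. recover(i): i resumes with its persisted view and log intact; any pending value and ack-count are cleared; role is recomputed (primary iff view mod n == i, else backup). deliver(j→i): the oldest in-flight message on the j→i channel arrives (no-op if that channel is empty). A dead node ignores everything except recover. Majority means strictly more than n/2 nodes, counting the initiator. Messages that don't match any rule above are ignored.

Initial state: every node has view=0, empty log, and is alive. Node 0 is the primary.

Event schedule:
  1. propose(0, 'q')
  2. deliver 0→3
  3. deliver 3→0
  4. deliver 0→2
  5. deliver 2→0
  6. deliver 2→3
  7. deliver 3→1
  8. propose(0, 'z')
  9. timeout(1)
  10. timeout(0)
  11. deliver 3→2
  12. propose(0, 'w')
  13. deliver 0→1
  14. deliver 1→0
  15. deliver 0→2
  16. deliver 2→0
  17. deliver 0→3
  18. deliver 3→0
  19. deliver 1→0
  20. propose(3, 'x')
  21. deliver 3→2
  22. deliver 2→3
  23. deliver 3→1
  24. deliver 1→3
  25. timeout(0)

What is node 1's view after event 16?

after 1 — propose(0,'q'): ·
after 2 — deliver 0→3: n3:back/v0/[q]
after 3 — deliver 3→0: ·
after 4 — deliver 0→2: n2:back/v0/[q]
after 5 — deliver 2→0: n0:prim/v0/[q]
after 6 — deliver 2→3: ·
after 7 — deliver 3→1: ·
after 8 — propose(0,'z'): ·
after 9 — timeout(1): n1:prim/v1/[-]
after 10 — timeout(0): n0:back/v1/[q]
after 11 — deliver 3→2: ·
after 12 — propose(0,'w'): ·
after 13 — deliver 0→1: ·
after 14 — deliver 1→0: ·
after 15 — deliver 0→2: n2:back/v0/[q,z]
after 16 — deliver 2→0: ·

1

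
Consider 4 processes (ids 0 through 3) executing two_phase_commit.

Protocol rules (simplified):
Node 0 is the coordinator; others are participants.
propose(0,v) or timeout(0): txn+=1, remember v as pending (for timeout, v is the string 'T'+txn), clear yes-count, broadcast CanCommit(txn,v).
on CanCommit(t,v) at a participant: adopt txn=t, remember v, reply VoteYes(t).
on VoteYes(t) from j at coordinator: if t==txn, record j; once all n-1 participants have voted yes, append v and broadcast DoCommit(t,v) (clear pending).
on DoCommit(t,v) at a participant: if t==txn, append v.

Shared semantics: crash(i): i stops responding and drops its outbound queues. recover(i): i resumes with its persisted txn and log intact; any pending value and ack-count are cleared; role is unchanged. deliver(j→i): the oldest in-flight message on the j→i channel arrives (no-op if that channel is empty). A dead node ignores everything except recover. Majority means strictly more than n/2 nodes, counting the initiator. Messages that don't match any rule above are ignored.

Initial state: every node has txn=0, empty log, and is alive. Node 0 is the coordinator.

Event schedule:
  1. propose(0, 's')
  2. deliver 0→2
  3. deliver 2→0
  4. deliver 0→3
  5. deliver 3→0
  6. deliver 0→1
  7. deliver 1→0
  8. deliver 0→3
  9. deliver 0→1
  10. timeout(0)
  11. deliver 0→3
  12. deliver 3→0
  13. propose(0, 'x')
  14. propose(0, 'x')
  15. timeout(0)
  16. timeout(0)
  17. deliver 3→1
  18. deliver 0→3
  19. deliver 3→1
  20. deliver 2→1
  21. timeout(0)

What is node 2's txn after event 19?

after 1 — propose(0,'s'): n0:coor/t1/[-]
after 2 — deliver 0→2: n2:part/t1/[-]
after 3 — deliver 2→0: ·
after 4 — deliver 0→3: n3:part/t1/[-]
after 5 — deliver 3→0: ·
after 6 — deliver 0→1: n1:part/t1/[-]
after 7 — deliver 1→0: n0:coor/t1/[s]
after 8 — deliver 0→3: n3:part/t1/[s]
after 9 — deliver 0→1: n1:part/t1/[s]
after 10 — timeout(0): n0:coor/t2/[s]
after 11 — deliver 0→3: n3:part/t2/[s]
after 12 — deliver 3→0: ·
after 13 — propose(0,'x'): n0:coor/t3/[s]
after 14 — propose(0,'x'): n0:coor/t4/[s]
after 15 — timeout(0): n0:coor/t5/[s]
after 16 — timeout(0): n0:coor/t6/[s]
after 17 — deliver 3→1: ·
after 18 — deliver 0→3: n3:part/t3/[s]
after 19 — deliver 3→1: ·

1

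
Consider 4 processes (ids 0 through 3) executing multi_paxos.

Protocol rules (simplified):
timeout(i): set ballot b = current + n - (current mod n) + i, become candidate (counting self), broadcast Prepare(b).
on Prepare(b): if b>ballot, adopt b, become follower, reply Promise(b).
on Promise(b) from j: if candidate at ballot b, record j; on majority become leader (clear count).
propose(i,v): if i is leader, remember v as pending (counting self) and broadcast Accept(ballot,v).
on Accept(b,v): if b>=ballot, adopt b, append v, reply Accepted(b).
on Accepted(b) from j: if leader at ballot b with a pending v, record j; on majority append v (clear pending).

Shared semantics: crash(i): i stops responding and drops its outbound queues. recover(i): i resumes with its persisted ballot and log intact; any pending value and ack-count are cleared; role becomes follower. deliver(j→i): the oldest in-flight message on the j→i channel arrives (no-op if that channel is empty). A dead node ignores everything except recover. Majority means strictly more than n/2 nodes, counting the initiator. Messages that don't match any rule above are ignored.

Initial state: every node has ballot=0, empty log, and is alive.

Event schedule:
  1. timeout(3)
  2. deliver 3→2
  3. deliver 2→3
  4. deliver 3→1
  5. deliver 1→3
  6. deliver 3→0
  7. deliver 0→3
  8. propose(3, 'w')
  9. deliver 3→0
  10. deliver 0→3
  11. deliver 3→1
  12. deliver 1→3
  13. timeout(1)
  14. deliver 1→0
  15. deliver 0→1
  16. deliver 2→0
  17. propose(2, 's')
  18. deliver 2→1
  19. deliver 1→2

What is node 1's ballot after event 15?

9

e1 timeout(3): 3[cand,b=7,-]
e2 deliver 3→2: 2[foll,b=7,-]
e3 deliver 2→3: ·
e4 deliver 3→1: 1[foll,b=7,-]
e5 deliver 1→3: 3[lead,b=7,-]
e6 deliver 3→0: 0[foll,b=7,-]
e7 deliver 0→3: ·
e8 propose(3,'w'): ·
e9 deliver 3→0: 0[foll,b=7,w]
e10 deliver 0→3: ·
e11 deliver 3→1: 1[foll,b=7,w]
e12 deliver 1→3: 3[lead,b=7,w]
e13 timeout(1): 1[cand,b=9,w]
e14 deliver 1→0: 0[foll,b=9,w]
e15 deliver 0→1: ·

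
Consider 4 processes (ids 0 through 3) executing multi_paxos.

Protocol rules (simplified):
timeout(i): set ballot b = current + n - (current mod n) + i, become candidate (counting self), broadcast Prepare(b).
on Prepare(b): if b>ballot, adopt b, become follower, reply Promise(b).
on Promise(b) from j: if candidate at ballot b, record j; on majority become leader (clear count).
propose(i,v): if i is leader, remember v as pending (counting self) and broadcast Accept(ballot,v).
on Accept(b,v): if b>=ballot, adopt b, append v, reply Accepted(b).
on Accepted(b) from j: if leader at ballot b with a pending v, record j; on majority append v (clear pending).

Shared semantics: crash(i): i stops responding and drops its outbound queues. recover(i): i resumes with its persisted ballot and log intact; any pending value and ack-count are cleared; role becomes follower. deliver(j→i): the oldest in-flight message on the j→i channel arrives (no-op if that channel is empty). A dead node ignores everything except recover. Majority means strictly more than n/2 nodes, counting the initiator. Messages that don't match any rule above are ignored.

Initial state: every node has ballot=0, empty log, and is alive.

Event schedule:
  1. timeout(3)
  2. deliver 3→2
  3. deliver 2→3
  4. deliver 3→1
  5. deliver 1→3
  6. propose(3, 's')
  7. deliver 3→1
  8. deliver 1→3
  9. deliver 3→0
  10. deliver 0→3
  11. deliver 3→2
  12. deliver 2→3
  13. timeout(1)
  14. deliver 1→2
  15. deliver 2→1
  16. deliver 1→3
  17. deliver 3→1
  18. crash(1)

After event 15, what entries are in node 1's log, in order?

[1] timeout(3) → N3(cand b7 [-])
[2] deliver 3→2 → N2(foll b7 [-])
[3] deliver 2→3 → ∅
[4] deliver 3→1 → N1(foll b7 [-])
[5] deliver 1→3 → N3(lead b7 [-])
[6] propose(3,'s') → ∅
[7] deliver 3→1 → N1(foll b7 [s])
[8] deliver 1→3 → ∅
[9] deliver 3→0 → N0(foll b7 [-])
[10] deliver 0→3 → ∅
[11] deliver 3→2 → N2(foll b7 [s])
[12] deliver 2→3 → N3(lead b7 [s])
[13] timeout(1) → N1(cand b9 [s])
[14] deliver 1→2 → N2(foll b9 [s])
[15] deliver 2→1 → ∅

s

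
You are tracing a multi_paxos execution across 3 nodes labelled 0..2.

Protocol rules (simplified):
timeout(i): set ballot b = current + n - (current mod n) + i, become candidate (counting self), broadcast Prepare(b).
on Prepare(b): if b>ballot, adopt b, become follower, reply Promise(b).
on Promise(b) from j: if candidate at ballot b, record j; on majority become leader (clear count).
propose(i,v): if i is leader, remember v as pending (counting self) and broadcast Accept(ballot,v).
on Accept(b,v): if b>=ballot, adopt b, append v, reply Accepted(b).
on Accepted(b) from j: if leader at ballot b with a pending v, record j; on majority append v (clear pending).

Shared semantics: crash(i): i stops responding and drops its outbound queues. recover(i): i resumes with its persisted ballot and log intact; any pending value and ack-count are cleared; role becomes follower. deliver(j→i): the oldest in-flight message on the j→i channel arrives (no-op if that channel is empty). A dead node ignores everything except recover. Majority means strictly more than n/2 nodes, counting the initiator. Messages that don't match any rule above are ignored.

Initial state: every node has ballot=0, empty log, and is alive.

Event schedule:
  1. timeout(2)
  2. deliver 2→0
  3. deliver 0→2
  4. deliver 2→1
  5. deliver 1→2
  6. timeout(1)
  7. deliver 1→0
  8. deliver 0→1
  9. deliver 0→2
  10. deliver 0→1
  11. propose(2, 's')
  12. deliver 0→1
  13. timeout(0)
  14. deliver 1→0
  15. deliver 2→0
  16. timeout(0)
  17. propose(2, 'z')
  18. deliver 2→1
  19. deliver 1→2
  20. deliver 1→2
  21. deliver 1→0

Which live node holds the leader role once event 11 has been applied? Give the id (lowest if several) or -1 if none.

after 1 — timeout(2): n2:cand/b5/[-]
after 2 — deliver 2→0: n0:foll/b5/[-]
after 3 — deliver 0→2: n2:lead/b5/[-]
after 4 — deliver 2→1: n1:foll/b5/[-]
after 5 — deliver 1→2: ·
after 6 — timeout(1): n1:cand/b7/[-]
after 7 — deliver 1→0: n0:foll/b7/[-]
after 8 — deliver 0→1: n1:lead/b7/[-]
after 9 — deliver 0→2: ·
after 10 — deliver 0→1: ·
after 11 — propose(2,'s'): ·

1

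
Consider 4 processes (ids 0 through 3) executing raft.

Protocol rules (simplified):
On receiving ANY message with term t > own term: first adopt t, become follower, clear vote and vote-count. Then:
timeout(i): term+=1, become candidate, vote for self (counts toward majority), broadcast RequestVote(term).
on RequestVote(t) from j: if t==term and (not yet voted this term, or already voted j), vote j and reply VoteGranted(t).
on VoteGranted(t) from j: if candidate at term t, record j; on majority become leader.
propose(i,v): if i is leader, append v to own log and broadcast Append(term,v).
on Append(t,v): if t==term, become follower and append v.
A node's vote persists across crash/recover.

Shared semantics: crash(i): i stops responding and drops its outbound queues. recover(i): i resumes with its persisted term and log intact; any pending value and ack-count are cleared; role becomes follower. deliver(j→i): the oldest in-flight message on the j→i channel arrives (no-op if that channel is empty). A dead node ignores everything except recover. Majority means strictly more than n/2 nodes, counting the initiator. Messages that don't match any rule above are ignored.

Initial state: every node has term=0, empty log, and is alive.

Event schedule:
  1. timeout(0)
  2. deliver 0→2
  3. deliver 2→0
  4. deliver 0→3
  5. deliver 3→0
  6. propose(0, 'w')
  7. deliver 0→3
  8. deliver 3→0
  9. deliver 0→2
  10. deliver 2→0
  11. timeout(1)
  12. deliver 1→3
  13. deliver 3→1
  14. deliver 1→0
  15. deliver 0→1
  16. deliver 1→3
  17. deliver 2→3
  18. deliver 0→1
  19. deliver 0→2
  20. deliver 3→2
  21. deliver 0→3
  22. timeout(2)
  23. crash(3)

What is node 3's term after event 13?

1

1. timeout(0):  <0:cand t1 ->
2. deliver 0→2:  <2:foll t1 ->
3. deliver 2→0:  nop
4. deliver 0→3:  <3:foll t1 ->
5. deliver 3→0:  <0:lead t1 ->
6. propose(0,'w'):  <0:lead t1 w>
7. deliver 0→3:  <3:foll t1 w>
8. deliver 3→0:  nop
9. deliver 0→2:  <2:foll t1 w>
10. deliver 2→0:  nop
11. timeout(1):  <1:cand t1 ->
12. deliver 1→3:  nop
13. deliver 3→1:  nop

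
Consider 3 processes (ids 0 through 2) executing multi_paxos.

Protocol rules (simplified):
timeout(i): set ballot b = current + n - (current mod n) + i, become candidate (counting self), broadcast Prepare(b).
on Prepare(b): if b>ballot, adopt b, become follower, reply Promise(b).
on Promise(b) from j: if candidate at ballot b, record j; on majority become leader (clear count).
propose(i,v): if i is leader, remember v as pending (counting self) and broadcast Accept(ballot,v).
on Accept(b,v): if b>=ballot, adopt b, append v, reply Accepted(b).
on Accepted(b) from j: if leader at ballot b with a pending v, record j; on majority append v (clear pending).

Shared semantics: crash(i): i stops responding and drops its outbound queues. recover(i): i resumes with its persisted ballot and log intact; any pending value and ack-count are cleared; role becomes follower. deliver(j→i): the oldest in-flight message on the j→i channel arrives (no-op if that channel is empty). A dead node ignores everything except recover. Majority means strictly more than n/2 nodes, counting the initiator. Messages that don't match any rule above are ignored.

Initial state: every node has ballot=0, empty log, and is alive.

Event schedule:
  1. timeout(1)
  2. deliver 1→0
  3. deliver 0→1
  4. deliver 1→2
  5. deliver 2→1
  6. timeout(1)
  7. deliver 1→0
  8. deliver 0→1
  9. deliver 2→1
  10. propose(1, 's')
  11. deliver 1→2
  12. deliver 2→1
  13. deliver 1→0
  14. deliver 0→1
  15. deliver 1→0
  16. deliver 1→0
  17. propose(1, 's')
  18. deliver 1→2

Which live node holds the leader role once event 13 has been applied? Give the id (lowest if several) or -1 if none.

1. timeout(1):  <1:cand b4 ->
2. deliver 1→0:  <0:foll b4 ->
3. deliver 0→1:  <1:lead b4 ->
4. deliver 1→2:  <2:foll b4 ->
5. deliver 2→1:  nop
6. timeout(1):  <1:cand b7 ->
7. deliver 1→0:  <0:foll b7 ->
8. deliver 0→1:  <1:lead b7 ->
9. deliver 2→1:  nop
10. propose(1,'s'):  nop
11. deliver 1→2:  <2:foll b7 ->
12. deliver 2→1:  nop
13. deliver 1→0:  <0:foll b7 s>

1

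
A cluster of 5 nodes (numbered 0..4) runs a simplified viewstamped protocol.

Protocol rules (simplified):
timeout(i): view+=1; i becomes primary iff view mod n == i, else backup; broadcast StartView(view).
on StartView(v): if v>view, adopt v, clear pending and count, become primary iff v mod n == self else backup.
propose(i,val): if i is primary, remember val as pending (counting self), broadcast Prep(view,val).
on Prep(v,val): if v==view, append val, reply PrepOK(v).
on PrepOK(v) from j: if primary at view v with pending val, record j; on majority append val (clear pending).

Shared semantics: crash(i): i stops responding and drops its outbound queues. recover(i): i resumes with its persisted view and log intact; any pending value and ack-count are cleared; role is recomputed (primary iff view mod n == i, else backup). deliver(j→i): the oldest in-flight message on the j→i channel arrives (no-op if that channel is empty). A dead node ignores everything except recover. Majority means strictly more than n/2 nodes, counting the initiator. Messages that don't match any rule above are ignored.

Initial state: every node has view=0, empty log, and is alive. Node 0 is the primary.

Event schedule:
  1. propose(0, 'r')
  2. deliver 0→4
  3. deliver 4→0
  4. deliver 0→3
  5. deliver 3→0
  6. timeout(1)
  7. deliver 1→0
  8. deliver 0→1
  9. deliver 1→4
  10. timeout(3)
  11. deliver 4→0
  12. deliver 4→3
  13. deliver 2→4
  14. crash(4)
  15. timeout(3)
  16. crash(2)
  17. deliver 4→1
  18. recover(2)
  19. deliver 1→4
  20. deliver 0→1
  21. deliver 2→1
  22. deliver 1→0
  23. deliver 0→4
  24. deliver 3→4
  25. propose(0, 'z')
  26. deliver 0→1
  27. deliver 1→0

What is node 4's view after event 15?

step 1 propose(0,'r'): —
step 2 deliver 0→4: 4={back,v=0,log=r}
step 3 deliver 4→0: —
step 4 deliver 0→3: 3={back,v=0,log=r}
step 5 deliver 3→0: 0={prim,v=0,log=r}
step 6 timeout(1): 1={prim,v=1,log=-}
step 7 deliver 1→0: 0={back,v=1,log=r}
step 8 deliver 0→1: —
step 9 deliver 1→4: 4={back,v=1,log=r}
step 10 timeout(3): 3={back,v=1,log=r}
step 11 deliver 4→0: —
step 12 deliver 4→3: —
step 13 deliver 2→4: —
step 14 crash(4): 4={✗back,v=1,log=r}
step 15 timeout(3): 3={back,v=2,log=r}

1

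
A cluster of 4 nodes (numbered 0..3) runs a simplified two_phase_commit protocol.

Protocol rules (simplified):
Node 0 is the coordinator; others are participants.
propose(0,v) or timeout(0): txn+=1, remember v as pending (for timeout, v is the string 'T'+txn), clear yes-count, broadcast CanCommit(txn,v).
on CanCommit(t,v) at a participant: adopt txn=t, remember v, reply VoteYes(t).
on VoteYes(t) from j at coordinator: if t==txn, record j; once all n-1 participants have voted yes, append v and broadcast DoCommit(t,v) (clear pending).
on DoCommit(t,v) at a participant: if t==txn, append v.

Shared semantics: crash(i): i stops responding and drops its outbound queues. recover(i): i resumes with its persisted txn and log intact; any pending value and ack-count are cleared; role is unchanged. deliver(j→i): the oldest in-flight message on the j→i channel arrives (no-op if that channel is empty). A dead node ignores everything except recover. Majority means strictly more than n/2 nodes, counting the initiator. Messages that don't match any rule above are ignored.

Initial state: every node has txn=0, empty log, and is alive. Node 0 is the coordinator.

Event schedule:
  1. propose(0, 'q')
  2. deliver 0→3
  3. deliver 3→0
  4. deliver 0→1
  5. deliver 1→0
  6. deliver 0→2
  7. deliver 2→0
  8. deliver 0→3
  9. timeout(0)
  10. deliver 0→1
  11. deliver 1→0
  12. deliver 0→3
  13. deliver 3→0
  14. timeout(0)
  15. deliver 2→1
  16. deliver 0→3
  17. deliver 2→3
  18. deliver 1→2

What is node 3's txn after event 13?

1. propose(0,'q'):  <0:coor t1 ->
2. deliver 0→3:  <3:part t1 ->
3. deliver 3→0:  nop
4. deliver 0→1:  <1:part t1 ->
5. deliver 1→0:  nop
6. deliver 0→2:  <2:part t1 ->
7. deliver 2→0:  <0:coor t1 q>
8. deliver 0→3:  <3:part t1 q>
9. timeout(0):  <0:coor t2 q>
10. deliver 0→1:  <1:part t1 q>
11. deliver 1→0:  nop
12. deliver 0→3:  <3:part t2 q>
13. deliver 3→0:  nop

2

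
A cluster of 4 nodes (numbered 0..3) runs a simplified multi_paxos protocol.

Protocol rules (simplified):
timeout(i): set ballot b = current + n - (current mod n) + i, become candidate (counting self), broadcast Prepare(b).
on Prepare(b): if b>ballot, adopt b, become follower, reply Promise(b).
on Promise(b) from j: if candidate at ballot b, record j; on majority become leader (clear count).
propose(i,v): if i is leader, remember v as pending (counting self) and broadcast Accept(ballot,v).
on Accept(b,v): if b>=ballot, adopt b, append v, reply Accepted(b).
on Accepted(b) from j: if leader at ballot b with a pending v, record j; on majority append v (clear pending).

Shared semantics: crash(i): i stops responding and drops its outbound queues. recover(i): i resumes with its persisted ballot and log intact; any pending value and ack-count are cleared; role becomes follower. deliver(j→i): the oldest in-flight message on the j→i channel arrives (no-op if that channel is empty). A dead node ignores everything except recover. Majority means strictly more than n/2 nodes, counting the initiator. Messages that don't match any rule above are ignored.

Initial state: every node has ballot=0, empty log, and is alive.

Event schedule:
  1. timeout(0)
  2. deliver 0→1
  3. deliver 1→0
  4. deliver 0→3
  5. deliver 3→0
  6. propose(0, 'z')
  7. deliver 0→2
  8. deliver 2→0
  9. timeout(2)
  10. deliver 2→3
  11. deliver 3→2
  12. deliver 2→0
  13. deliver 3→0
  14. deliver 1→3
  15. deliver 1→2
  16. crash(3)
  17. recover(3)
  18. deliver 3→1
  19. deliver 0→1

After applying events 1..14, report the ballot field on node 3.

1. timeout(0):  <0:cand b4 ->
2. deliver 0→1:  <1:foll b4 ->
3. deliver 1→0:  nop
4. deliver 0→3:  <3:foll b4 ->
5. deliver 3→0:  <0:lead b4 ->
6. propose(0,'z'):  nop
7. deliver 0→2:  <2:foll b4 ->
8. deliver 2→0:  nop
9. timeout(2):  <2:cand b10 ->
10. deliver 2→3:  <3:foll b10 ->
11. deliver 3→2:  nop
12. deliver 2→0:  <0:foll b10 ->
13. deliver 3→0:  nop
14. deliver 1→3:  nop

10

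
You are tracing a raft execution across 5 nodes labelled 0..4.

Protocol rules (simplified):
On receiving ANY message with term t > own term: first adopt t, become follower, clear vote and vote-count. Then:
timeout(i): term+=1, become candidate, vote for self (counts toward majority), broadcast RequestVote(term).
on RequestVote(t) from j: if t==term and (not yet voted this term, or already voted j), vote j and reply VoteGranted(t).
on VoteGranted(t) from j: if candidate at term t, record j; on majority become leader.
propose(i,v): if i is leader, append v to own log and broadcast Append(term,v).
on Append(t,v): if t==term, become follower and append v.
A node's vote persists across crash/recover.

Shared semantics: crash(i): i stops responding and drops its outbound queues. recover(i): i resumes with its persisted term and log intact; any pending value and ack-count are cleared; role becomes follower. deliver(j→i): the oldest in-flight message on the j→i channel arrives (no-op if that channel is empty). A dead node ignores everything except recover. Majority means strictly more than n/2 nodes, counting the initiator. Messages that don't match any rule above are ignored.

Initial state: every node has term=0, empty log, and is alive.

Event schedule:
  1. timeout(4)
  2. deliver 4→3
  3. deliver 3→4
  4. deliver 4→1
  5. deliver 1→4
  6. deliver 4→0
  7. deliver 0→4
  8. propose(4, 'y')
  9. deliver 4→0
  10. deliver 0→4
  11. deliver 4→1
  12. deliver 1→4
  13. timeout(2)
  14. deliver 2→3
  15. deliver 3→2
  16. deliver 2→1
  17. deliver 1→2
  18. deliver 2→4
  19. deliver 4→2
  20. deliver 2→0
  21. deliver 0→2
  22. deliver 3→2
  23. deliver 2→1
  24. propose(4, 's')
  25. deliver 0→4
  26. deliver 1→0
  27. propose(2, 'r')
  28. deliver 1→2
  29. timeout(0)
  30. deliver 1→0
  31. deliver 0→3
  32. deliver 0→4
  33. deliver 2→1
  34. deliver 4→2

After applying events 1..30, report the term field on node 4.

e1 timeout(4): 4[cand,t=1,-]
e2 deliver 4→3: 3[foll,t=1,-]
e3 deliver 3→4: ·
e4 deliver 4→1: 1[foll,t=1,-]
e5 deliver 1→4: 4[lead,t=1,-]
e6 deliver 4→0: 0[foll,t=1,-]
e7 deliver 0→4: ·
e8 propose(4,'y'): 4[lead,t=1,y]
e9 deliver 4→0: 0[foll,t=1,y]
e10 deliver 0→4: ·
e11 deliver 4→1: 1[foll,t=1,y]
e12 deliver 1→4: ·
e13 timeout(2): 2[cand,t=1,-]
e14 deliver 2→3: ·
e15 deliver 3→2: ·
e16 deliver 2→1: ·
e17 deliver 1→2: ·
e18 deliver 2→4: ·
e19 deliver 4→2: ·
e20 deliver 2→0: ·
e21 deliver 0→2: ·
e22 deliver 3→2: ·
e23 deliver 2→1: ·
e24 propose(4,'s'): 4[lead,t=1,y,s]
e25 deliver 0→4: ·
e26 deliver 1→0: ·
e27 propose(2,'r'): ·
e28 deliver 1→2: ·
e29 timeout(0): 0[cand,t=2,y]
e30 deliver 1→0: ·

1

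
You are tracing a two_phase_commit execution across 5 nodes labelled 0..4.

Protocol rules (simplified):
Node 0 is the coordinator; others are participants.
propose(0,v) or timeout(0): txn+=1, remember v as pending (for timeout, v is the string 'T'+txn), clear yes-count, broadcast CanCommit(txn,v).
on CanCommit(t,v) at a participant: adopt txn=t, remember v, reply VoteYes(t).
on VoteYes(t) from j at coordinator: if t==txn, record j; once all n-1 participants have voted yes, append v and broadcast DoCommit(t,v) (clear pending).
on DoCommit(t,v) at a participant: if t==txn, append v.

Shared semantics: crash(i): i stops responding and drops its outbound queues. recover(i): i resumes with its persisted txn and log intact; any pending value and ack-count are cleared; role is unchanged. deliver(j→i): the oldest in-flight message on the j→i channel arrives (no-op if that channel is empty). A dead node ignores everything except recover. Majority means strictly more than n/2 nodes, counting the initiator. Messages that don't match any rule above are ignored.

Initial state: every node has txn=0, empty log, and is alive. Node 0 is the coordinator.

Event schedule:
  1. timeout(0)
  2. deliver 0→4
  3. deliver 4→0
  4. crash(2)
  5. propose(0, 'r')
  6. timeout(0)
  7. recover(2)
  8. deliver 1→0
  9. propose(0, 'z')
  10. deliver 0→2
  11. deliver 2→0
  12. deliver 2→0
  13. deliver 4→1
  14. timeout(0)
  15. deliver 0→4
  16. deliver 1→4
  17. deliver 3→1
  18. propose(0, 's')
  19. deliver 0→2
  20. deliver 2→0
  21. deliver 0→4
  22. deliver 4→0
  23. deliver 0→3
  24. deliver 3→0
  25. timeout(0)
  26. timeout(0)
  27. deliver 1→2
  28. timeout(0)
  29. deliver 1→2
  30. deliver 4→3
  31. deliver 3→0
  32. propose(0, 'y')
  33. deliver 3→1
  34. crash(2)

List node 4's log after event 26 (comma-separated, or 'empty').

after 1 — timeout(0): n0:coor/t1/[-]
after 2 — deliver 0→4: n4:part/t1/[-]
after 3 — deliver 4→0: ·
after 4 — crash(2): n2:✗part/t0/[-]
after 5 — propose(0,'r'): n0:coor/t2/[-]
after 6 — timeout(0): n0:coor/t3/[-]
after 7 — recover(2): n2:part/t0/[-]
after 8 — deliver 1→0: ·
after 9 — propose(0,'z'): n0:coor/t4/[-]
after 10 — deliver 0→2: n2:part/t1/[-]
after 11 — deliver 2→0: ·
after 12 — deliver 2→0: ·
after 13 — deliver 4→1: ·
after 14 — timeout(0): n0:coor/t5/[-]
after 15 — deliver 0→4: n4:part/t2/[-]
after 16 — deliver 1→4: ·
after 17 — deliver 3→1: ·
after 18 — propose(0,'s'): n0:coor/t6/[-]
after 19 — deliver 0→2: n2:part/t2/[-]
after 20 — deliver 2→0: ·
after 21 — deliver 0→4: n4:part/t3/[-]
after 22 — deliver 4→0: ·
after 23 — deliver 0→3: n3:part/t1/[-]
after 24 — deliver 3→0: ·
after 25 — timeout(0): n0:coor/t7/[-]
after 26 — timeout(0): n0:coor/t8/[-]

empty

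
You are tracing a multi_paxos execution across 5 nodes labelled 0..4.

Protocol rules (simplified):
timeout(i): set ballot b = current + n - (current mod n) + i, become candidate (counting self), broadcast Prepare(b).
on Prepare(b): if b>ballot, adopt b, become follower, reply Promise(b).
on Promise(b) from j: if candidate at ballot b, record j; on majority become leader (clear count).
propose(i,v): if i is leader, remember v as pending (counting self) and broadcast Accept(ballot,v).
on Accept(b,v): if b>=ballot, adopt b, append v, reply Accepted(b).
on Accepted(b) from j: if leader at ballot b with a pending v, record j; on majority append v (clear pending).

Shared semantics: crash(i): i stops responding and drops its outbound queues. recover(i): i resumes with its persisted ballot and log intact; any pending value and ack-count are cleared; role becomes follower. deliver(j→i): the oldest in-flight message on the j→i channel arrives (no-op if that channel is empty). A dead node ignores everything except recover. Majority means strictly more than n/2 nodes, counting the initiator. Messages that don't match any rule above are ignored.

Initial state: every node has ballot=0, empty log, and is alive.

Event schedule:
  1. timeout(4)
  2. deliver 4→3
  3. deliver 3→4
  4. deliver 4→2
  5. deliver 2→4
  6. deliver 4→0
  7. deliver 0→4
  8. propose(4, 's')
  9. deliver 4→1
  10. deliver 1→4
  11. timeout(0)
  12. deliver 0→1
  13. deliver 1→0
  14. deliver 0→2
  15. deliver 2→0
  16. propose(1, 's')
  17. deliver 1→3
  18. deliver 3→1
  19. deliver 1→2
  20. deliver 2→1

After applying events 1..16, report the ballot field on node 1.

[1] timeout(4) → N4(cand b9 [-])
[2] deliver 4→3 → N3(foll b9 [-])
[3] deliver 3→4 → ∅
[4] deliver 4→2 → N2(foll b9 [-])
[5] deliver 2→4 → N4(lead b9 [-])
[6] deliver 4→0 → N0(foll b9 [-])
[7] deliver 0→4 → ∅
[8] propose(4,'s') → ∅
[9] deliver 4→1 → N1(foll b9 [-])
[10] deliver 1→4 → ∅
[11] timeout(0) → N0(cand b10 [-])
[12] deliver 0→1 → N1(foll b10 [-])
[13] deliver 1→0 → ∅
[14] deliver 0→2 → N2(foll b10 [-])
[15] deliver 2→0 → N0(lead b10 [-])
[16] propose(1,'s') → ∅

10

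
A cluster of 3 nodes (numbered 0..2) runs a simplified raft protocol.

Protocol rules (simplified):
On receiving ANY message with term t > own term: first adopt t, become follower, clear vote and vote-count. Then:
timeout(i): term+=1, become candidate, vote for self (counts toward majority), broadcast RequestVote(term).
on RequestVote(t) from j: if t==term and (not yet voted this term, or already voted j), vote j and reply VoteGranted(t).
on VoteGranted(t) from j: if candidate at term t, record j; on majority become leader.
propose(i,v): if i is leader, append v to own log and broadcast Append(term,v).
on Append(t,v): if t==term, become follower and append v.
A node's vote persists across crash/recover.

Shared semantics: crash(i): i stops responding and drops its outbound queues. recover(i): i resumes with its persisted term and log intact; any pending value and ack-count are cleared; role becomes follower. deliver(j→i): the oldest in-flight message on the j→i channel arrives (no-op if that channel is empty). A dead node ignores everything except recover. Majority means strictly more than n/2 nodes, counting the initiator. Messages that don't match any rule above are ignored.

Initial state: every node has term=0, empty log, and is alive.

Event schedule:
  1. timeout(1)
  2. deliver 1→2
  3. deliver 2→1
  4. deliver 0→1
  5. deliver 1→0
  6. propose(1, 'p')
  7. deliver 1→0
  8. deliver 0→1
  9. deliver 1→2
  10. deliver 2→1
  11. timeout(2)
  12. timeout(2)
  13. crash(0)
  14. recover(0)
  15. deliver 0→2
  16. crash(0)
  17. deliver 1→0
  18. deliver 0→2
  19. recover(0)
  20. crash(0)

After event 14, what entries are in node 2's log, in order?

p

1. timeout(1):  <1:cand t1 ->
2. deliver 1→2:  <2:foll t1 ->
3. deliver 2→1:  <1:lead t1 ->
4. deliver 0→1:  nop
5. deliver 1→0:  <0:foll t1 ->
6. propose(1,'p'):  <1:lead t1 p>
7. deliver 1→0:  <0:foll t1 p>
8. deliver 0→1:  nop
9. deliver 1→2:  <2:foll t1 p>
10. deliver 2→1:  nop
11. timeout(2):  <2:cand t2 p>
12. timeout(2):  <2:cand t3 p>
13. crash(0):  <0:✗foll t1 p>
14. recover(0):  <0:foll t1 p>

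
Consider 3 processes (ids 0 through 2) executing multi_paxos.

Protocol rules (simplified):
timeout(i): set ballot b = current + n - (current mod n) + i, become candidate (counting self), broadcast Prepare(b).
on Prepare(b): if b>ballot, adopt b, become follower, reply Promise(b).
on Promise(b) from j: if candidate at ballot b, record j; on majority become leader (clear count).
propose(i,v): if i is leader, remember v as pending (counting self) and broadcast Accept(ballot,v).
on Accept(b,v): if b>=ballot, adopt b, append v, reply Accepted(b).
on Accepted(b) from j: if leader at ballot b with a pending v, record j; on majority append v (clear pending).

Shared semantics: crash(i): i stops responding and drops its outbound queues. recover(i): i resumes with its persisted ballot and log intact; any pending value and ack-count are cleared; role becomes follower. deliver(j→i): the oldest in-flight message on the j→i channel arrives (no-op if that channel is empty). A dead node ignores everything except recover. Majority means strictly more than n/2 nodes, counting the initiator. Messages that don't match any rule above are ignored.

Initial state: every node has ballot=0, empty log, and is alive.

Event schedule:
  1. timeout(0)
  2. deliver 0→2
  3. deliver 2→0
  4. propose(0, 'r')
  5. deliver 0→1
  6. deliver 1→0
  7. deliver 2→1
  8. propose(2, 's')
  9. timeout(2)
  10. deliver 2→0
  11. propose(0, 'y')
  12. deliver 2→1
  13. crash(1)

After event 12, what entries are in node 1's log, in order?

e1 timeout(0): 0[cand,b=3,-]
e2 deliver 0→2: 2[foll,b=3,-]
e3 deliver 2→0: 0[lead,b=3,-]
e4 propose(0,'r'): ·
e5 deliver 0→1: 1[foll,b=3,-]
e6 deliver 1→0: ·
e7 deliver 2→1: ·
e8 propose(2,'s'): ·
e9 timeout(2): 2[cand,b=8,-]
e10 deliver 2→0: 0[foll,b=8,-]
e11 propose(0,'y'): ·
e12 deliver 2→1: 1[foll,b=8,-]

empty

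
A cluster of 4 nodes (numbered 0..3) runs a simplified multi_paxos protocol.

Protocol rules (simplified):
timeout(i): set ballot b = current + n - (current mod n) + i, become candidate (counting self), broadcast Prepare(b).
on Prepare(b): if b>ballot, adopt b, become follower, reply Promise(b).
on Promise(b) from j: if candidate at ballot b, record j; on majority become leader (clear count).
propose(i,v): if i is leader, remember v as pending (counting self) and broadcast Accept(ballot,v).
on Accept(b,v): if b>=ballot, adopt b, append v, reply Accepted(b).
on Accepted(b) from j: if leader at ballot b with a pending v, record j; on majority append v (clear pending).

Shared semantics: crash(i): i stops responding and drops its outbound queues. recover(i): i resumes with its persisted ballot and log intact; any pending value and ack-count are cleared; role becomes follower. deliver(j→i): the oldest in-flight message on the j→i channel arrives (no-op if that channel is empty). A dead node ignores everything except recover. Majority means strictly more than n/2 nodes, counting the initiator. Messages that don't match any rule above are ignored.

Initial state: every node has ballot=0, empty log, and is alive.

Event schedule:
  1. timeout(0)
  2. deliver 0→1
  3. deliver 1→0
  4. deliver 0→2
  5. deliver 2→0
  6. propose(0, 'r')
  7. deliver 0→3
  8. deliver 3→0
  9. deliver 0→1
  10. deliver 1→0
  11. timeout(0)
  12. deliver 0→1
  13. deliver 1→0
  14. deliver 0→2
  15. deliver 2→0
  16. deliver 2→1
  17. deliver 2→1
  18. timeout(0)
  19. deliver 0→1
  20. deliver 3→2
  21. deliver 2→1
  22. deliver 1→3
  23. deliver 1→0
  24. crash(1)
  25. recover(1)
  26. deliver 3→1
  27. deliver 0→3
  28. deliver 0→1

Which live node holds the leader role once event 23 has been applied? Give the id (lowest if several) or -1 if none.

-1

after 1 — timeout(0): n0:cand/b4/[-]
after 2 — deliver 0→1: n1:foll/b4/[-]
after 3 — deliver 1→0: ·
after 4 — deliver 0→2: n2:foll/b4/[-]
after 5 — deliver 2→0: n0:lead/b4/[-]
after 6 — propose(0,'r'): ·
after 7 — deliver 0→3: n3:foll/b4/[-]
after 8 — deliver 3→0: ·
after 9 — deliver 0→1: n1:foll/b4/[r]
after 10 — deliver 1→0: ·
after 11 — timeout(0): n0:cand/b8/[-]
after 12 — deliver 0→1: n1:foll/b8/[r]
after 13 — deliver 1→0: ·
after 14 — deliver 0→2: n2:foll/b4/[r]
after 15 — deliver 2→0: ·
after 16 — deliver 2→1: ·
after 17 — deliver 2→1: ·
after 18 — timeout(0): n0:cand/b12/[-]
after 19 — deliver 0→1: n1:foll/b12/[r]
after 20 — deliver 3→2: ·
after 21 — deliver 2→1: ·
after 22 — deliver 1→3: ·
after 23 — deliver 1→0: ·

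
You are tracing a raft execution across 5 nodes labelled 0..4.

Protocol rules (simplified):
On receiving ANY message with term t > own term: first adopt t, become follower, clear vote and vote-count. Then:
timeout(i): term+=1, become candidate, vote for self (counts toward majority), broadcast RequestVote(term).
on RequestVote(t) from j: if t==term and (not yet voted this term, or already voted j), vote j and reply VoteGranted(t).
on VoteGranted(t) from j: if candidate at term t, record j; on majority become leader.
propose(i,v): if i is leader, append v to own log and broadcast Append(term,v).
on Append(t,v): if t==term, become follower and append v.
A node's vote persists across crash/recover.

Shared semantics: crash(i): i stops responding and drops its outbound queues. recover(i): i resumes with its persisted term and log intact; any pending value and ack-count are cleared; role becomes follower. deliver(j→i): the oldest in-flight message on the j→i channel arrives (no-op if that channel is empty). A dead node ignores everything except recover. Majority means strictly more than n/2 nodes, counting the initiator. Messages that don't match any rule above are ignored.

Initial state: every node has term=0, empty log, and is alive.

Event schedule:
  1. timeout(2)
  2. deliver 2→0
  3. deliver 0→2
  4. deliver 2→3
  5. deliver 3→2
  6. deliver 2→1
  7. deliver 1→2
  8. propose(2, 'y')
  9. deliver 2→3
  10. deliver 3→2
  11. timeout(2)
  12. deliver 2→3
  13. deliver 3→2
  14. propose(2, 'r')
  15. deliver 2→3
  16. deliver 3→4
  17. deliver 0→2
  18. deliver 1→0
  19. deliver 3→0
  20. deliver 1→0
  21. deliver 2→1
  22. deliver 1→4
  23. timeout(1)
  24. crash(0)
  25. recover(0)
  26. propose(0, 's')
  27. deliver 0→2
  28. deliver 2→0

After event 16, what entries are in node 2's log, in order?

y

[1] timeout(2) → N2(cand t1 [-])
[2] deliver 2→0 → N0(foll t1 [-])
[3] deliver 0→2 → ∅
[4] deliver 2→3 → N3(foll t1 [-])
[5] deliver 3→2 → N2(lead t1 [-])
[6] deliver 2→1 → N1(foll t1 [-])
[7] deliver 1→2 → ∅
[8] propose(2,'y') → N2(lead t1 [y])
[9] deliver 2→3 → N3(foll t1 [y])
[10] deliver 3→2 → ∅
[11] timeout(2) → N2(cand t2 [y])
[12] deliver 2→3 → N3(foll t2 [y])
[13] deliver 3→2 → ∅
[14] propose(2,'r') → ∅
[15] deliver 2→3 → ∅
[16] deliver 3→4 → ∅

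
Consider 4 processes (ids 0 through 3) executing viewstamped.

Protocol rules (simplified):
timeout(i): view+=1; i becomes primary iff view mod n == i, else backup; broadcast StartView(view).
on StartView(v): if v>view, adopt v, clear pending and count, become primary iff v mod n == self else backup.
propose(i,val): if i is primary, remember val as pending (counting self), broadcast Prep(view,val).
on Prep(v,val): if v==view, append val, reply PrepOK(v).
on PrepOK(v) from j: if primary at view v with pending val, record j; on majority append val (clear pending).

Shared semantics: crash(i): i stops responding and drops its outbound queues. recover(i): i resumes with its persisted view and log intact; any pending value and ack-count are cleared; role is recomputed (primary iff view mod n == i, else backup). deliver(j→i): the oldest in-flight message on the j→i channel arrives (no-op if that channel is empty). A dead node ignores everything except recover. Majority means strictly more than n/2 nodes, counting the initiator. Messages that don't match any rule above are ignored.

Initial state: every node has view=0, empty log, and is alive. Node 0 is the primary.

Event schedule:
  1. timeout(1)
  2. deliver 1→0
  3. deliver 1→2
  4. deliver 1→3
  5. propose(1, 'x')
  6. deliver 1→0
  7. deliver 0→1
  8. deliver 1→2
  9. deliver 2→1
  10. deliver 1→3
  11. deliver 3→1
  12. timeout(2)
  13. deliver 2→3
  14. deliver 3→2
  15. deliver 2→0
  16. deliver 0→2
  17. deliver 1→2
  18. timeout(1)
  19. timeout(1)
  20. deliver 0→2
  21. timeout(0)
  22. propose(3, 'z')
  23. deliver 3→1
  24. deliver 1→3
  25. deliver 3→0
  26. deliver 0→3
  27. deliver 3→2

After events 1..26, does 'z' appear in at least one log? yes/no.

step 1 timeout(1): 1={prim,v=1,log=-}
step 2 deliver 1→0: 0={back,v=1,log=-}
step 3 deliver 1→2: 2={back,v=1,log=-}
step 4 deliver 1→3: 3={back,v=1,log=-}
step 5 propose(1,'x'): —
step 6 deliver 1→0: 0={back,v=1,log=x}
step 7 deliver 0→1: —
step 8 deliver 1→2: 2={back,v=1,log=x}
step 9 deliver 2→1: 1={prim,v=1,log=x}
step 10 deliver 1→3: 3={back,v=1,log=x}
step 11 deliver 3→1: —
step 12 timeout(2): 2={prim,v=2,log=x}
step 13 deliver 2→3: 3={back,v=2,log=x}
step 14 deliver 3→2: —
step 15 deliver 2→0: 0={back,v=2,log=x}
step 16 deliver 0→2: —
step 17 deliver 1→2: —
step 18 timeout(1): 1={back,v=2,log=x}
step 19 timeout(1): 1={back,v=3,log=x}
step 20 deliver 0→2: —
step 21 timeout(0): 0={back,v=3,log=x}
step 22 propose(3,'z'): —
step 23 deliver 3→1: —
step 24 deliver 1→3: —
step 25 deliver 3→0: —
step 26 deliver 0→3: 3={prim,v=3,log=x}

no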